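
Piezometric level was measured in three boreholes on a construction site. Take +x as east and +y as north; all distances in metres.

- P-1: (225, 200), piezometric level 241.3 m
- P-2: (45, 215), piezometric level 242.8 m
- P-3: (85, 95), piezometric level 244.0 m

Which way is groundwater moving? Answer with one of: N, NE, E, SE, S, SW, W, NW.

NE

Differences from P-1: to P-2 (Δx, Δy, Δh) = (-180, 15, +1.5); to P-3 = (-140, -105, +2.7).
Solve a·Δx + b·Δy = Δh: det = (-180)·(-105) − (-140)·15 = 21000.
∂h/∂x = [(+1.5)·(-105) − (+2.7)·15] / 21000 = -0.009429
∂h/∂y = [(-180)·(+2.7) − (-140)·(+1.5)] / 21000 = -0.01314
Flow = −∇h = (+0.009429 east, +0.01314 north), which points northeast.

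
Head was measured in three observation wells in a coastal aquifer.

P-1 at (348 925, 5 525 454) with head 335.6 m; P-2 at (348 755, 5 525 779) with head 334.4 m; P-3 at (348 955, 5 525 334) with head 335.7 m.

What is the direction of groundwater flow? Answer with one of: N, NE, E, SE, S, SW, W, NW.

W

With h = a·x + b·y + c and P-1 as origin, the differences give:
  (-170)·a + 325·b = -1.2
  30·a + (-120)·b = +0.1
Eliminate b (×(-120) and ×325, subtract): 10650·a = 111.50 → a = ∂h/∂x = +0.01047
Back-substitute: b = ∂h/∂y = +0.001784.
Flow = −∇h = (-0.01047 east, -0.001784 north), which points west.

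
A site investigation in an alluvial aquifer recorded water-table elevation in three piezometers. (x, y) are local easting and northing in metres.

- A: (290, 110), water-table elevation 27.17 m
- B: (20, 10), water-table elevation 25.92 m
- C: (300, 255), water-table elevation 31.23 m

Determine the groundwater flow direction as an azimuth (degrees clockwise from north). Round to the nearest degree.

168°

Taking A as reference: B−A = (-270, -100, -1.25); C−A = (10, 145, +4.06).
Determinant of the coordinate differences = (-270)·145 − 10·(-100) = -38150.
∂h/∂x = [(-1.25)·145 − (+4.06)·(-100)] / -38150 = -0.005891
∂h/∂y = [(-270)·(+4.06) − 10·(-1.25)] / -38150 = +0.02841
Flow direction (−∇h) has components (+0.005891 E, -0.02841 N).
Azimuth = atan2(E, N) = atan2(+0.005891, -0.02841) = 168.3° ≈ 168°.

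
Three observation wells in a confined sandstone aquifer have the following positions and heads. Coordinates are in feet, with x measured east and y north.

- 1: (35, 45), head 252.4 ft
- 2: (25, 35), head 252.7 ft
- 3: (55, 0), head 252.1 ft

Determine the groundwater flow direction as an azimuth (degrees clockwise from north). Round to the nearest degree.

Taking 1 as reference: 2−1 = (-10, -10, +0.3); 3−1 = (20, -45, -0.3).
Solve a·Δx + b·Δy = Δh: det = (-10)·(-45) − 20·(-10) = 650.
∂h/∂x = [(+0.3)·(-45) − (-0.3)·(-10)] / 650 = -0.02538
∂h/∂y = [(-10)·(-0.3) − 20·(+0.3)] / 650 = -0.004615
Flow direction (−∇h) has components (+0.02538 E, +0.004615 N).
Azimuth = atan2(E, N) = atan2(+0.02538, +0.004615) = 79.7° ≈ 080°.

080°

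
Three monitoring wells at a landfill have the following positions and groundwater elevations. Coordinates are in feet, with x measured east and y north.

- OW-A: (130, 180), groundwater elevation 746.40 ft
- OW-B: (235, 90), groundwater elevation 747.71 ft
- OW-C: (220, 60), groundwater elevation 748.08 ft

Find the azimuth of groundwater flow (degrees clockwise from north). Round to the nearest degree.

354°

Differences from OW-A: to OW-B (Δx, Δy, Δh) = (105, -90, +1.31); to OW-C = (90, -120, +1.68).
Determinant of the coordinate differences = 105·(-120) − 90·(-90) = -4500.
∂h/∂x = [(+1.31)·(-120) − (+1.68)·(-90)] / -4500 = +0.001333
∂h/∂y = [105·(+1.68) − 90·(+1.31)] / -4500 = -0.01300
Flow direction (−∇h) has components (-0.001333 E, +0.01300 N).
Azimuth = atan2(E, N) = atan2(-0.001333, +0.01300) = 354.1° ≈ 354°.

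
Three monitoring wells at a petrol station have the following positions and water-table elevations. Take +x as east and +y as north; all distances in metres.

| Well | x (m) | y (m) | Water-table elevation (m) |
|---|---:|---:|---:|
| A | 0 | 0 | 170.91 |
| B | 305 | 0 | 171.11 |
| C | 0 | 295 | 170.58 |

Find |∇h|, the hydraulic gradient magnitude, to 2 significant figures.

0.0013

∂h/∂x = (171.11 − 170.91) / (305 − 0) = +0.0006557
∂h/∂y = (170.58 − 170.91) / (295 − 0) = -0.001119
|∇h| = √(0.0006557² + -0.001119²) = 0.001297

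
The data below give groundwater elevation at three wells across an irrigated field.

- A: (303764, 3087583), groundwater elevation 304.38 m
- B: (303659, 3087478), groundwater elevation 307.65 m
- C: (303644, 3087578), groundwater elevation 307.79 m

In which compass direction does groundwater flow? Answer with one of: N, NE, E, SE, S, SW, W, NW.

With h = a·x + b·y + c and A as origin, the differences give:
  (-105)·a + (-105)·b = +3.27
  (-120)·a + (-5)·b = +3.41
Eliminate b (×(-5) and ×(-105), subtract): -12075·a = 341.700 → a = ∂h/∂x = -0.02830
Back-substitute: b = ∂h/∂y = -0.002845.
Flow = −∇h = (+0.02830 east, +0.002845 north), which points east.

E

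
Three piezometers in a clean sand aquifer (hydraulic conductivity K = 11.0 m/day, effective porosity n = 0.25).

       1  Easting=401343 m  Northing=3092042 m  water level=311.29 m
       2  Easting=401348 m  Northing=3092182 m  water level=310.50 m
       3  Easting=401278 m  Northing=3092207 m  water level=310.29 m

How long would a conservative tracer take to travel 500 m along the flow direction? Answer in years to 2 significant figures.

5.4 years

With h = a·x + b·y + c and 1 as origin, the differences give:
  5·a + 140·b = -0.79
  (-65)·a + 165·b = -1.00
Eliminate b (×165 and ×140, subtract): 9925·a = 9.650 → a = ∂h/∂x = +0.0009723
Back-substitute: b = ∂h/∂y = -0.005678.
|∇h| = √(0.0009723² + -0.005678²) = 0.005761
Seepage velocity v = K·i/n = 11.0 × 0.005761 / 0.25 = 0.2535 m/day.
t = 500 / 0.2535 = 1972 days = 5.4 years.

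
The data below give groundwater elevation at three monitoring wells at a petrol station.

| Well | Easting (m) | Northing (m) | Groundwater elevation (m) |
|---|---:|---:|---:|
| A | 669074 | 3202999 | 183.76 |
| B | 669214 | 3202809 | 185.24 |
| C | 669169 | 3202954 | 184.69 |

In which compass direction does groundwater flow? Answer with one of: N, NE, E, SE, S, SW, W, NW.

Three-point gradient (reference A): Δ to B = (140, -190, +1.48), Δ to C = (95, -45, +0.93).
∂h/∂x = +0.009370, ∂h/∂y = -0.0008851 (det = 11750).
Flow = −∇h = (-0.009370 east, +0.0008851 north), which points west.

W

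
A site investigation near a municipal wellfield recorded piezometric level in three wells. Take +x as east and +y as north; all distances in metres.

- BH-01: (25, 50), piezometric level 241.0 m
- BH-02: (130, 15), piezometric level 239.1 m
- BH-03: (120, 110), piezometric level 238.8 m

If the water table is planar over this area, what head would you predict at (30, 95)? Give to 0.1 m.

240.7 m

With h = a·x + b·y + c and BH-01 as origin, the differences give:
  105·a + (-35)·b = -1.9
  95·a + 60·b = -2.2
Eliminate b (×60 and ×(-35), subtract): 9625·a = -191.00 → a = ∂h/∂x = -0.01984
Back-substitute: b = ∂h/∂y = -0.005247.
h(30, 95) = 241.0 + (-0.01984)·(5) + (-0.005247)·(45) = 241.0 -0.099 -0.236 = 240.665 m.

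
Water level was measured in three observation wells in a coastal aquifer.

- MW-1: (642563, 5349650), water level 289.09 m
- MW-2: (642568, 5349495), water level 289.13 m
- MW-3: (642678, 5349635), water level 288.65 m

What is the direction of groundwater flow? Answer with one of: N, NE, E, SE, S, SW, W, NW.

Differences from MW-1: to MW-2 (Δx, Δy, Δh) = (5, -155, +0.04); to MW-3 = (115, -15, -0.44).
Determinant of the coordinate differences = 5·(-15) − 115·(-155) = 17750.
∂h/∂x = [(+0.04)·(-15) − (-0.44)·(-155)] / 17750 = -0.003876
∂h/∂y = [5·(-0.44) − 115·(+0.04)] / 17750 = -0.0003831
Flow = −∇h = (+0.003876 east, +0.0003831 north), which points east.

E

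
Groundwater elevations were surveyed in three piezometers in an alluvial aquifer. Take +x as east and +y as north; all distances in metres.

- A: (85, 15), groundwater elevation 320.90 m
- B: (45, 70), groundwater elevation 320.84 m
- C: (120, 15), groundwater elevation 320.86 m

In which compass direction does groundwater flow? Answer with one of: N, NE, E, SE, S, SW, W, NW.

NE

Taking A as reference: B−A = (-40, 55, -0.06); C−A = (35, 0, -0.04).
Solve a·Δx + b·Δy = Δh: det = (-40)·0 − 35·55 = -1925.
∂h/∂x = [(-0.06)·0 − (-0.04)·55] / -1925 = -0.001143
∂h/∂y = [(-40)·(-0.04) − 35·(-0.06)] / -1925 = -0.001922
Flow = −∇h = (+0.001143 east, +0.001922 north), which points northeast.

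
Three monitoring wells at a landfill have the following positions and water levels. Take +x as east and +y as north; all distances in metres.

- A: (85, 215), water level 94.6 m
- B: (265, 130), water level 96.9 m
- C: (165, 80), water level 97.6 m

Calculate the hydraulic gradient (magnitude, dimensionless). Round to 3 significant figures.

0.0206

With h = a·x + b·y + c and A as origin, the differences give:
  180·a + (-85)·b = +2.3
  80·a + (-135)·b = +3.0
Eliminate b (×(-135) and ×(-85), subtract): -17500·a = -55.50 → a = ∂h/∂x = +0.003171
Back-substitute: b = ∂h/∂y = -0.02034.
|∇h| = √(0.003171² + -0.02034²) = 0.02059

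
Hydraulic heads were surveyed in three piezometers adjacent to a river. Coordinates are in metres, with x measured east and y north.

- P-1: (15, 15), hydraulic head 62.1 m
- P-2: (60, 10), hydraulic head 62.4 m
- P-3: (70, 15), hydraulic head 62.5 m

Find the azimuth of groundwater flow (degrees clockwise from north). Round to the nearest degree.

233°

Three-point gradient (reference P-1): Δ to P-2 = (45, -5, +0.3), Δ to P-3 = (55, 0, +0.4).
∂h/∂x = +0.007273, ∂h/∂y = +0.005455 (det = 275).
Flow direction (−∇h) has components (-0.007273 E, -0.005455 N).
Azimuth = atan2(E, N) = atan2(-0.007273, -0.005455) = 233.1° ≈ 233°.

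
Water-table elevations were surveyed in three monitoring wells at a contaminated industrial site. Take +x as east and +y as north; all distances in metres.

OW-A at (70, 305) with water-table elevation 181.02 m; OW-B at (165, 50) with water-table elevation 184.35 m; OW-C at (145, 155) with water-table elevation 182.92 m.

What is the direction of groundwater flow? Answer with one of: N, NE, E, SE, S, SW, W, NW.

N

Taking OW-A as reference: OW-B−OW-A = (95, -255, +3.33); OW-C−OW-A = (75, -150, +1.90).
Determinant of the coordinate differences = 95·(-150) − 75·(-255) = 4875.
∂h/∂x = [(+3.33)·(-150) − (+1.90)·(-255)] / 4875 = -0.003077
∂h/∂y = [95·(+1.90) − 75·(+3.33)] / 4875 = -0.01421
Flow = −∇h = (+0.003077 east, +0.01421 north), which points north.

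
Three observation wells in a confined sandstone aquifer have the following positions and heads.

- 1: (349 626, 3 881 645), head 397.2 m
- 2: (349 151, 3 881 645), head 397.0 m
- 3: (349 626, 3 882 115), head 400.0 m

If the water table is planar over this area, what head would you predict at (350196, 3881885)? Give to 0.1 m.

∂h/∂x = (397.0 − 397.2) / (349151 − 349626) = +0.0004211
∂h/∂y = (400.0 − 397.2) / (3882115 − 3881645) = +0.005957
h(350196, 3881885) = 397.2 + (+0.0004211)·(570) + (+0.005957)·(240) = 397.2 +0.240 +1.430 = 398.870 m.

398.9 m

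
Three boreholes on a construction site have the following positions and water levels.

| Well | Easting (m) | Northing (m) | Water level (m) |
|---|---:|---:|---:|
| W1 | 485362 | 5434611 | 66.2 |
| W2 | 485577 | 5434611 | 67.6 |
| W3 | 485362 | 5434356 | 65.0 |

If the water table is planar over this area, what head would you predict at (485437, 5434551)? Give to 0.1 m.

66.4 m

∂h/∂x = (67.6 − 66.2) / (485577 − 485362) = +0.006512
∂h/∂y = (65.0 − 66.2) / (5434356 − 5434611) = +0.004706
h(485437, 5434551) = 66.2 + (+0.006512)·(75) + (+0.004706)·(-60) = 66.2 +0.488 -0.282 = 66.406 m.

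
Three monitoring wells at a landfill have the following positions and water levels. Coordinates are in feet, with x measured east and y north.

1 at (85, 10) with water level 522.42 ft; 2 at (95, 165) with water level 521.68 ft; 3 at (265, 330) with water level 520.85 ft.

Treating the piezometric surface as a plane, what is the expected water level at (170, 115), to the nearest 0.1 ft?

521.9 ft

With h = a·x + b·y + c and 1 as origin, the differences give:
  10·a + 155·b = -0.74
  180·a + 320·b = -1.57
Eliminate b (×320 and ×155, subtract): -24700·a = 6.550 → a = ∂h/∂x = -0.0002652
Back-substitute: b = ∂h/∂y = -0.004757.
h(170, 115) = 522.42 + (-0.0002652)·(85) + (-0.004757)·(105) = 522.42 -0.023 -0.499 = 521.898 ft.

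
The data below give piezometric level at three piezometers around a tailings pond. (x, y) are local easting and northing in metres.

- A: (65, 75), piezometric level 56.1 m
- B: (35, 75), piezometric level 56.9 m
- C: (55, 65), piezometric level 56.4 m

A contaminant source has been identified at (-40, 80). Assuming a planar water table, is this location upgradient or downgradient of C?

upgradient

Differences from A: to B (Δx, Δy, Δh) = (-30, 0, +0.8); to C = (-10, -10, +0.3).
Solve a·Δx + b·Δy = Δh: det = (-30)·(-10) − (-10)·0 = 300.
∂h/∂x = [(+0.8)·(-10) − (+0.3)·0] / 300 = -0.02667
∂h/∂y = [(-30)·(+0.3) − (-10)·(+0.8)] / 300 = -0.003333
Head at (-40, 80) = 56.1 + (-0.02667)·(-105) + (-0.003333)·(5) = 58.88 m.
That is higher than the 56.4 m at C, so the point is upgradient.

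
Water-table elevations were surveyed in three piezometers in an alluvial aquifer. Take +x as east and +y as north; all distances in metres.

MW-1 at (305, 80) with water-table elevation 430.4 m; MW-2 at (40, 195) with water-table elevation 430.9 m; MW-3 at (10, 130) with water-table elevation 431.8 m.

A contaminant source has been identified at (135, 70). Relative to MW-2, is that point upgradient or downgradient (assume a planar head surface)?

With h = a·x + b·y + c and MW-1 as origin, the differences give:
  (-265)·a + 115·b = +0.5
  (-295)·a + 50·b = +1.4
Eliminate b (×50 and ×115, subtract): 20675·a = -136.00 → a = ∂h/∂x = -0.006578
Back-substitute: b = ∂h/∂y = -0.01081.
Head at (135, 70) = 430.4 + (-0.006578)·(-170) + (-0.01081)·(-10) = 431.63 m.
That is higher than the 430.9 m at MW-2, so the point is upgradient.

upgradient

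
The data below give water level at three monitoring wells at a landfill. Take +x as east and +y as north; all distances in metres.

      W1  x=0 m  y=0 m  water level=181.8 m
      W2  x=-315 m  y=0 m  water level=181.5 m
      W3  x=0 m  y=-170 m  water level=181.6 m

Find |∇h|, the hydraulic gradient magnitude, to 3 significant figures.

∂h/∂x = (181.5 − 181.8) / (-315 − 0) = +0.0009524
∂h/∂y = (181.6 − 181.8) / (-170 − 0) = +0.001176
|∇h| = √(0.0009524² + 0.001176²) = 0.001513

0.00151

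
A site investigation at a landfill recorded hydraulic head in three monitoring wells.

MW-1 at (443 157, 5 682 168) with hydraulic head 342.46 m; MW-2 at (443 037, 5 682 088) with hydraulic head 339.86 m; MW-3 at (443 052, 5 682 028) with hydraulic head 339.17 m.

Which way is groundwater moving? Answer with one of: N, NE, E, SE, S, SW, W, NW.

Taking MW-1 as reference: MW-2−MW-1 = (-120, -80, -2.60); MW-3−MW-1 = (-105, -140, -3.29).
Solve a·Δx + b·Δy = Δh: det = (-120)·(-140) − (-105)·(-80) = 8400.
∂h/∂x = [(-2.60)·(-140) − (-3.29)·(-80)] / 8400 = +0.01200
∂h/∂y = [(-120)·(-3.29) − (-105)·(-2.60)] / 8400 = +0.01450
Flow = −∇h = (-0.01200 east, -0.01450 north), which points southwest.

SW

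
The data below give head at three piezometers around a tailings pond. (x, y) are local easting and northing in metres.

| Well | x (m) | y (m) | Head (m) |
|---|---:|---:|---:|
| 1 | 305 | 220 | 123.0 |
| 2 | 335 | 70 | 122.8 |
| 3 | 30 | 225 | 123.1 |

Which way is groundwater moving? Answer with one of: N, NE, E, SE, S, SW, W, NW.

Differences from 1: to 2 (Δx, Δy, Δh) = (30, -150, -0.2); to 3 = (-275, 5, +0.1).
Determinant of the coordinate differences = 30·5 − (-275)·(-150) = -41100.
∂h/∂x = [(-0.2)·5 − (+0.1)·(-150)] / -41100 = -0.0003406
∂h/∂y = [30·(+0.1) − (-275)·(-0.2)] / -41100 = +0.001265
Flow = −∇h = (+0.0003406 east, -0.001265 north), which points south.

S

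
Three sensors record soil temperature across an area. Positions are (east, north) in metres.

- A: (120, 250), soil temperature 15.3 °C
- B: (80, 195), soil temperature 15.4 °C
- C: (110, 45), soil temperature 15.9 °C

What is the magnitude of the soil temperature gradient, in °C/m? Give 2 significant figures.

0.0034 °C/m

Differences from A: to B (Δx, Δy, Δh) = (-40, -55, +0.1); to C = (-10, -205, +0.6).
Determinant of the coordinate differences = (-40)·(-205) − (-10)·(-55) = 7650.
∂T/∂x = [(+0.1)·(-205) − (+0.6)·(-55)] / 7650 = +0.001634
∂T/∂y = [(-40)·(+0.6) − (-10)·(+0.1)] / 7650 = -0.003007
|∇f| = √(0.001634² + -0.003007²) = 0.003422 °C/m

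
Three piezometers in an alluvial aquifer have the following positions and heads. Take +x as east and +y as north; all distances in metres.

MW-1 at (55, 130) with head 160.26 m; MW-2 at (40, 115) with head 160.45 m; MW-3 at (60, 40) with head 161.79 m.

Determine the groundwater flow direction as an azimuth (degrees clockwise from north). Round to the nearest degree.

With h = a·x + b·y + c and MW-1 as origin, the differences give:
  (-15)·a + (-15)·b = +0.19
  5·a + (-90)·b = +1.53
Eliminate b (×(-90) and ×(-15), subtract): 1425·a = 5.850 → a = ∂h/∂x = +0.004105
Back-substitute: b = ∂h/∂y = -0.01677.
Flow direction (−∇h) has components (-0.004105 E, +0.01677 N).
Azimuth = atan2(E, N) = atan2(-0.004105, +0.01677) = 346.2° ≈ 346°.

346°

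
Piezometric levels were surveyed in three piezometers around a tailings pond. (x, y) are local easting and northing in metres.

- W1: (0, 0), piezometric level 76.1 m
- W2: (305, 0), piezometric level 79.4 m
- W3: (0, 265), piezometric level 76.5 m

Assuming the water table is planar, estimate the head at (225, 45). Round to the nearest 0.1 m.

78.6 m

∂h/∂x = (79.4 − 76.1) / (305 − 0) = +0.01082
∂h/∂y = (76.5 − 76.1) / (265 − 0) = +0.001509
h(225, 45) = 76.1 + (+0.01082)·(225) + (+0.001509)·(45) = 76.1 +2.434 +0.068 = 78.602 m.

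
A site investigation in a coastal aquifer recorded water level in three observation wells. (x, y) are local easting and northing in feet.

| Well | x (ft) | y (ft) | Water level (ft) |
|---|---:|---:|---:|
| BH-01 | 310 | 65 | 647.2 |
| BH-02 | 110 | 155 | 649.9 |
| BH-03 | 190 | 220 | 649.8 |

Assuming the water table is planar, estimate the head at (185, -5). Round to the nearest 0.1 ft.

With h = a·x + b·y + c and BH-01 as origin, the differences give:
  (-200)·a + 90·b = +2.7
  (-120)·a + 155·b = +2.6
Eliminate b (×155 and ×90, subtract): -20200·a = 184.50 → a = ∂h/∂x = -0.009134
Back-substitute: b = ∂h/∂y = +0.009703.
h(185, -5) = 647.2 + (-0.009134)·(-125) + (+0.009703)·(-70) = 647.2 +1.142 -0.679 = 647.663 ft.

647.7 ft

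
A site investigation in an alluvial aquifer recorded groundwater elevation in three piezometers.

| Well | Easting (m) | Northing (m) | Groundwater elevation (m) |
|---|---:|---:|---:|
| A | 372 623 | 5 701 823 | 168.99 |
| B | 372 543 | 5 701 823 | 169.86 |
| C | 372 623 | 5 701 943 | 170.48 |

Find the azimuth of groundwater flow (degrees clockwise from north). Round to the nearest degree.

∂h/∂x = (169.86 − 168.99) / (372543 − 372623) = -0.01088
∂h/∂y = (170.48 − 168.99) / (5701943 − 5701823) = +0.01242
Flow direction (−∇h) has components (+0.01088 E, -0.01242 N).
Azimuth = atan2(E, N) = atan2(+0.01088, -0.01242) = 138.8° ≈ 139°.

139°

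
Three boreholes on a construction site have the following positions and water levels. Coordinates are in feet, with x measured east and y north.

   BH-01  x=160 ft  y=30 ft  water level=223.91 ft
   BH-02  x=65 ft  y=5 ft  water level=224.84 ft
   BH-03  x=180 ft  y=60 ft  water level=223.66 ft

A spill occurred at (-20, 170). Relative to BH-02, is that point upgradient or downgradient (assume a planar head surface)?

Three-point gradient (reference BH-01): Δ to BH-02 = (-95, -25, +0.93), Δ to BH-03 = (20, 30, -0.25).
∂h/∂x = -0.009213, ∂h/∂y = -0.002191 (det = -2350).
Head at (-20, 170) = 223.91 + (-0.009213)·(-180) + (-0.002191)·(140) = 225.26 ft.
That is higher than the 224.84 ft at BH-02, so the point is upgradient.

upgradient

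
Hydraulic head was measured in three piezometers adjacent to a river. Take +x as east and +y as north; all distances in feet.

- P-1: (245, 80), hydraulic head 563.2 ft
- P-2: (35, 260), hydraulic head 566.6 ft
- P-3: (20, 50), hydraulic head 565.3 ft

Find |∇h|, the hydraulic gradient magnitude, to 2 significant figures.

0.012

With h = a·x + b·y + c and P-1 as origin, the differences give:
  (-210)·a + 180·b = +3.4
  (-225)·a + (-30)·b = +2.1
Eliminate b (×(-30) and ×180, subtract): 46800·a = -480.00 → a = ∂h/∂x = -0.01026
Back-substitute: b = ∂h/∂y = +0.006923.
|∇h| = √(-0.01026² + 0.006923²) = 0.01238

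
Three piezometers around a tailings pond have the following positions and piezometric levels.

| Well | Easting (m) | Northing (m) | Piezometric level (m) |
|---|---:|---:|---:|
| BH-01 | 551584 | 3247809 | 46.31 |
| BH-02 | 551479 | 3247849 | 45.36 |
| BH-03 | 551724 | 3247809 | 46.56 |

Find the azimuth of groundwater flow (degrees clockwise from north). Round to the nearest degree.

355°

Taking BH-01 as reference: BH-02−BH-01 = (-105, 40, -0.95); BH-03−BH-01 = (140, 0, +0.25).
Determinant of the coordinate differences = (-105)·0 − 140·40 = -5600.
∂h/∂x = [(-0.95)·0 − (+0.25)·40] / -5600 = +0.001786
∂h/∂y = [(-105)·(+0.25) − 140·(-0.95)] / -5600 = -0.01906
Flow direction (−∇h) has components (-0.001786 E, +0.01906 N).
Azimuth = atan2(E, N) = atan2(-0.001786, +0.01906) = 354.6° ≈ 355°.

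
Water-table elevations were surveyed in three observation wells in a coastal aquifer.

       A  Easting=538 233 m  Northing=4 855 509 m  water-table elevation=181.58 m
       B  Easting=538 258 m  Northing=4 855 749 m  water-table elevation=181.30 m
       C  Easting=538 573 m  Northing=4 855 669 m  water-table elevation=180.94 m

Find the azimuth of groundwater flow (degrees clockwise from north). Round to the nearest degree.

Three-point gradient (reference A): Δ to B = (25, 240, -0.28), Δ to C = (340, 160, -0.64).
∂h/∂x = -0.001402, ∂h/∂y = -0.001021 (det = -77600).
Flow direction (−∇h) has components (+0.001402 E, +0.001021 N).
Azimuth = atan2(E, N) = atan2(+0.001402, +0.001021) = 53.9° ≈ 054°.

054°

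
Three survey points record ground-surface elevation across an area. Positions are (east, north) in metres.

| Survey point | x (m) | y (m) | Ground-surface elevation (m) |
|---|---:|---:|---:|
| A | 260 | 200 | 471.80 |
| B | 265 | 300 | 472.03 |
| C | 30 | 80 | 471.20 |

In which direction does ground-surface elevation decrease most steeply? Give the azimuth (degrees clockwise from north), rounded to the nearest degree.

213°

Three-point gradient (reference A): Δ to B = (5, 100, +0.23), Δ to C = (-230, -120, -0.60).
∂z/∂x = +0.001446, ∂z/∂y = +0.002228 (det = 22400).
Steepest decrease is along −∇f: components (-0.001446 E, -0.002228 N).
Azimuth = atan2(-0.001446, -0.002228) = 213.0° ≈ 213°.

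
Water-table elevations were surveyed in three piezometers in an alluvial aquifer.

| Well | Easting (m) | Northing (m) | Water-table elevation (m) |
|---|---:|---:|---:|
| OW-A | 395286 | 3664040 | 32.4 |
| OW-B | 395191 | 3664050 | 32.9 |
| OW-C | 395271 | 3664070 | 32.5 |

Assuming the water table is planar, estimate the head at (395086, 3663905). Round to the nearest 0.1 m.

Taking OW-A as reference: OW-B−OW-A = (-95, 10, +0.5); OW-C−OW-A = (-15, 30, +0.1).
Solve a·Δx + b·Δy = Δh: det = (-95)·30 − (-15)·10 = -2700.
∂h/∂x = [(+0.5)·30 − (+0.1)·10] / -2700 = -0.005185
∂h/∂y = [(-95)·(+0.1) − (-15)·(+0.5)] / -2700 = +0.0007407
h(395086, 3663905) = 32.4 + (-0.005185)·(-200) + (+0.0007407)·(-135) = 32.4 +1.037 -0.100 = 33.337 m.

33.3 m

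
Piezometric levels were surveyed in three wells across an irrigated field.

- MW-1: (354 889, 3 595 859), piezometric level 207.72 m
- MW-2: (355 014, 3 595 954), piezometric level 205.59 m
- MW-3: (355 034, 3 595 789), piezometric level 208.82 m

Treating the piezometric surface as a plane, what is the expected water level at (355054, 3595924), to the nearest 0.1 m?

206.1 m

With h = a·x + b·y + c and MW-1 as origin, the differences give:
  125·a + 95·b = -2.13
  145·a + (-70)·b = +1.10
Eliminate b (×(-70) and ×95, subtract): -22525·a = 44.600 → a = ∂h/∂x = -0.001980
Back-substitute: b = ∂h/∂y = -0.01982.
h(355054, 3595924) = 207.72 + (-0.001980)·(165) + (-0.01982)·(65) = 207.72 -0.327 -1.288 = 206.105 m.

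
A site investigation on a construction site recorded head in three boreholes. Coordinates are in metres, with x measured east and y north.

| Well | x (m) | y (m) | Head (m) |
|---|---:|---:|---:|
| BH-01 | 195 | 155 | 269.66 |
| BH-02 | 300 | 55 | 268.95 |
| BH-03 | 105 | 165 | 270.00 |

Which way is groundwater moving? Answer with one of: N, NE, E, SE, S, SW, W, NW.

Taking BH-01 as reference: BH-02−BH-01 = (105, -100, -0.71); BH-03−BH-01 = (-90, 10, +0.34).
Solve a·Δx + b·Δy = Δh: det = 105·10 − (-90)·(-100) = -7950.
∂h/∂x = [(-0.71)·10 − (+0.34)·(-100)] / -7950 = -0.003384
∂h/∂y = [105·(+0.34) − (-90)·(-0.71)] / -7950 = +0.003547
Flow = −∇h = (+0.003384 east, -0.003547 north), which points southeast.

SE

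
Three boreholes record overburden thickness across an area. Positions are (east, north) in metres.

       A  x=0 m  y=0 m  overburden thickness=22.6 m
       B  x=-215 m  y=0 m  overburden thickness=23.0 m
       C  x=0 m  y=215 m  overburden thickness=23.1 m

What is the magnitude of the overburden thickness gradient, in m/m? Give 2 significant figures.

0.0030 m/m

∂d/∂x = (23.0 − 22.6) / (-215 − 0) = -0.001860
∂d/∂y = (23.1 − 22.6) / (215 − 0) = +0.002326
|∇f| = √(-0.001860² + 0.002326²) = 0.002978 m/m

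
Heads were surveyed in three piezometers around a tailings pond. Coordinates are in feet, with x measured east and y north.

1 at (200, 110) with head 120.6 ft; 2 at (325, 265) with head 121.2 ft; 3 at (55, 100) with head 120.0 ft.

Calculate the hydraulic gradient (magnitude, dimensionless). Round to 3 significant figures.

Differences from 1: to 2 (Δx, Δy, Δh) = (125, 155, +0.6); to 3 = (-145, -10, -0.6).
Solve a·Δx + b·Δy = Δh: det = 125·(-10) − (-145)·155 = 21225.
∂h/∂x = [(+0.6)·(-10) − (-0.6)·155] / 21225 = +0.004099
∂h/∂y = [125·(-0.6) − (-145)·(+0.6)] / 21225 = +0.0005654
|∇h| = √(0.004099² + 0.0005654²) = 0.004138

0.00414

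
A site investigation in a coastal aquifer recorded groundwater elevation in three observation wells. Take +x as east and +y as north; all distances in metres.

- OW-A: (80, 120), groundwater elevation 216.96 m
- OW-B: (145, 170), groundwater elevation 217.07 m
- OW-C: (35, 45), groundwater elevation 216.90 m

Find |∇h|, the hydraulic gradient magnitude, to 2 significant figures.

0.0020

With h = a·x + b·y + c and OW-A as origin, the differences give:
  65·a + 50·b = +0.11
  (-45)·a + (-75)·b = -0.06
Eliminate b (×(-75) and ×50, subtract): -2625·a = -5.250 → a = ∂h/∂x = +0.002000
Back-substitute: b = ∂h/∂y = -0.0004000.
|∇h| = √(0.002000² + -0.0004000²) = 0.00204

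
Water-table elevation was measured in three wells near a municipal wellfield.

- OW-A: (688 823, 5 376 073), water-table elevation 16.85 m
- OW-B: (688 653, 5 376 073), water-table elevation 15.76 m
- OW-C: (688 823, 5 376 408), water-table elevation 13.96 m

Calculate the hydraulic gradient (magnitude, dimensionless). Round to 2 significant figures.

0.011

∂h/∂x = (15.76 − 16.85) / (688653 − 688823) = +0.006412
∂h/∂y = (13.96 − 16.85) / (5376408 − 5376073) = -0.008627
|∇h| = √(0.006412² + -0.008627²) = 0.01075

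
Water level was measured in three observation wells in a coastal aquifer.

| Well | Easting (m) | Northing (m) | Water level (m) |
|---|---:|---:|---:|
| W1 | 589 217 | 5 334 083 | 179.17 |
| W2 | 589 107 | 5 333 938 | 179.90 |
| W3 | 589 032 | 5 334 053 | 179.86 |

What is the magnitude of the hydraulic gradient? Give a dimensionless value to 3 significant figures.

0.00417

Taking W1 as reference: W2−W1 = (-110, -145, +0.73); W3−W1 = (-185, -30, +0.69).
Determinant of the coordinate differences = (-110)·(-30) − (-185)·(-145) = -23525.
∂h/∂x = [(+0.73)·(-30) − (+0.69)·(-145)] / -23525 = -0.003322
∂h/∂y = [(-110)·(+0.69) − (-185)·(+0.73)] / -23525 = -0.002514
|∇h| = √(-0.003322² + -0.002514²) = 0.004166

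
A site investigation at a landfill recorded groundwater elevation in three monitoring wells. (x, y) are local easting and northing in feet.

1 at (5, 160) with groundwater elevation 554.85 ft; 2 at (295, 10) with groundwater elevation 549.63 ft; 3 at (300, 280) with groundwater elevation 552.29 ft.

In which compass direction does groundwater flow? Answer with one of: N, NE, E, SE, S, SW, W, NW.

SE

Differences from 1: to 2 (Δx, Δy, Δh) = (290, -150, -5.22); to 3 = (295, 120, -2.56).
Determinant of the coordinate differences = 290·120 − 295·(-150) = 79050.
∂h/∂x = [(-5.22)·120 − (-2.56)·(-150)] / 79050 = -0.01278
∂h/∂y = [290·(-2.56) − 295·(-5.22)] / 79050 = +0.01009
Flow = −∇h = (+0.01278 east, -0.01009 north), which points southeast.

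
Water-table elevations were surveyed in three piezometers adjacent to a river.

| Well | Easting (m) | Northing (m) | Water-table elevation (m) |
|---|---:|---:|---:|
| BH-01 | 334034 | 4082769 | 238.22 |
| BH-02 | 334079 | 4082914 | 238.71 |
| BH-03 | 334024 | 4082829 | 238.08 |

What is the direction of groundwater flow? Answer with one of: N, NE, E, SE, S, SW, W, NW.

With h = a·x + b·y + c and BH-01 as origin, the differences give:
  45·a + 145·b = +0.49
  (-10)·a + 60·b = -0.14
Eliminate b (×60 and ×145, subtract): 4150·a = 49.700 → a = ∂h/∂x = +0.01198
Back-substitute: b = ∂h/∂y = -0.0003373.
Flow = −∇h = (-0.01198 east, +0.0003373 north), which points west.

W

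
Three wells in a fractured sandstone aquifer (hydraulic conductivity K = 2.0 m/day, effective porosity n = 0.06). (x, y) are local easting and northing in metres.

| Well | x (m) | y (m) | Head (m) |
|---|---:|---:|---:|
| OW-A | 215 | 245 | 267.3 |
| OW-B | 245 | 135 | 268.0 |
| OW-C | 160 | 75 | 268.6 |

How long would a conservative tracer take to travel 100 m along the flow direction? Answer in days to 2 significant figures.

410 days

Differences from OW-A: to OW-B (Δx, Δy, Δh) = (30, -110, +0.7); to OW-C = (-55, -170, +1.3).
Determinant of the coordinate differences = 30·(-170) − (-55)·(-110) = -11150.
∂h/∂x = [(+0.7)·(-170) − (+1.3)·(-110)] / -11150 = -0.002152
∂h/∂y = [30·(+1.3) − (-55)·(+0.7)] / -11150 = -0.006951
|∇h| = √(-0.002152² + -0.006951²) = 0.007277
Seepage velocity v = K·i/n = 2.0 × 0.007277 / 0.06 = 0.2426 m/day.
t = 100 / 0.2426 = 412.2 days.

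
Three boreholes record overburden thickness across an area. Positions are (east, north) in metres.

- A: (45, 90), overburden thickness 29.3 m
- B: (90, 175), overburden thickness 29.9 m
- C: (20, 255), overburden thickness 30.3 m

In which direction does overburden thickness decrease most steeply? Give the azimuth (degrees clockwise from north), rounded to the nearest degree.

Differences from A: to B (Δx, Δy, Δh) = (45, 85, +0.6); to C = (-25, 165, +1.0).
Solve a·Δx + b·Δy = Δd: det = 45·165 − (-25)·85 = 9550.
∂d/∂x = [(+0.6)·165 − (+1.0)·85] / 9550 = +0.001466
∂d/∂y = [45·(+1.0) − (-25)·(+0.6)] / 9550 = +0.006283
Steepest decrease is along −∇f: components (-0.001466 E, -0.006283 N).
Azimuth = atan2(-0.001466, -0.006283) = 193.1° ≈ 193°.

193°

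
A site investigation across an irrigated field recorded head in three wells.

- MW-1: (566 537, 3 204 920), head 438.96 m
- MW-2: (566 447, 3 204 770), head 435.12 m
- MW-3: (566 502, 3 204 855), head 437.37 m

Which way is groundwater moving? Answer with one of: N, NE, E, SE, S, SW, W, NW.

SW

With h = a·x + b·y + c and MW-1 as origin, the differences give:
  (-90)·a + (-150)·b = -3.84
  (-35)·a + (-65)·b = -1.59
Eliminate b (×(-65) and ×(-150), subtract): 600·a = 11.100 → a = ∂h/∂x = +0.01850
Back-substitute: b = ∂h/∂y = +0.01450.
Flow = −∇h = (-0.01850 east, -0.01450 north), which points southwest.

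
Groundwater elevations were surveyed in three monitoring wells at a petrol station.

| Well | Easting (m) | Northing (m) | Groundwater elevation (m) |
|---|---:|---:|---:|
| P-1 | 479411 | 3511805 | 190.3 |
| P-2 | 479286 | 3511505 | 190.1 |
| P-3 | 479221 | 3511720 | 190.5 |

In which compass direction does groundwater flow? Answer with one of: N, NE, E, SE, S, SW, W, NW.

SE

Three-point gradient (reference P-1): Δ to P-2 = (-125, -300, -0.2), Δ to P-3 = (-190, -85, +0.2).
∂h/∂x = -0.001660, ∂h/∂y = +0.001358 (det = -46375).
Flow = −∇h = (+0.001660 east, -0.001358 north), which points southeast.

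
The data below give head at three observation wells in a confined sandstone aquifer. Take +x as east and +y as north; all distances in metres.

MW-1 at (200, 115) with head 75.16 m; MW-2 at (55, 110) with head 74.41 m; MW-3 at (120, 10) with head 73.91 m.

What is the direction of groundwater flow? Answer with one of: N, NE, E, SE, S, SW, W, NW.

Three-point gradient (reference MW-1): Δ to MW-2 = (-145, -5, -0.75), Δ to MW-3 = (-80, -105, -1.25).
∂h/∂x = +0.004890, ∂h/∂y = +0.008179 (det = 14825).
Flow = −∇h = (-0.004890 east, -0.008179 north), which points southwest.

SW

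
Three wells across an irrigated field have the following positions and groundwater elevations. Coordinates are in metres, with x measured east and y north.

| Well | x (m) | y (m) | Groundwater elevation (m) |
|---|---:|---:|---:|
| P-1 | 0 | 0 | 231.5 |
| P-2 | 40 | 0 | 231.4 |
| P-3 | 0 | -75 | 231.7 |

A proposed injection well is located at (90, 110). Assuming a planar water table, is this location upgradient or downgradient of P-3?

downgradient

∂h/∂x = (231.4 − 231.5) / (40 − 0) = -0.002500
∂h/∂y = (231.7 − 231.5) / (-75 − 0) = -0.002667
Head at (90, 110) = 231.5 + (-0.002500)·(90) + (-0.002667)·(110) = 230.98 m.
That is lower than the 231.7 m at P-3, so the point is downgradient.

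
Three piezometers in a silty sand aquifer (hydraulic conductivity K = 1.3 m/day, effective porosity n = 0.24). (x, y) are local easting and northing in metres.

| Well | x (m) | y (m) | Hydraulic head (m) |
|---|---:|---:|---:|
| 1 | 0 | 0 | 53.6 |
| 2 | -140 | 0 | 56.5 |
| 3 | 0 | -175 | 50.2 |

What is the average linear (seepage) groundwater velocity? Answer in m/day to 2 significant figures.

0.15 m/day

∂h/∂x = (56.5 − 53.6) / (-140 − 0) = -0.02071
∂h/∂y = (50.2 − 53.6) / (-175 − 0) = +0.01943
|∇h| = √(-0.02071² + 0.01943²) = 0.0284
Seepage velocity v = K·i/n = 1.3 × 0.0284 / 0.24 = 0.1538 m/day.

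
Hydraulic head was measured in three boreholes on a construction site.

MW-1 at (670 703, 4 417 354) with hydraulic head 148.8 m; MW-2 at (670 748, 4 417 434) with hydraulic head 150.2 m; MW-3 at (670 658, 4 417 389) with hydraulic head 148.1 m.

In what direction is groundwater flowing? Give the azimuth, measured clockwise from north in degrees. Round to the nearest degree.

253°

Taking MW-1 as reference: MW-2−MW-1 = (45, 80, +1.4); MW-3−MW-1 = (-45, 35, -0.7).
Determinant of the coordinate differences = 45·35 − (-45)·80 = 5175.
∂h/∂x = [(+1.4)·35 − (-0.7)·80] / 5175 = +0.02029
∂h/∂y = [45·(-0.7) − (-45)·(+1.4)] / 5175 = +0.006087
Flow direction (−∇h) has components (-0.02029 E, -0.006087 N).
Azimuth = atan2(E, N) = atan2(-0.02029, -0.006087) = 253.3° ≈ 253°.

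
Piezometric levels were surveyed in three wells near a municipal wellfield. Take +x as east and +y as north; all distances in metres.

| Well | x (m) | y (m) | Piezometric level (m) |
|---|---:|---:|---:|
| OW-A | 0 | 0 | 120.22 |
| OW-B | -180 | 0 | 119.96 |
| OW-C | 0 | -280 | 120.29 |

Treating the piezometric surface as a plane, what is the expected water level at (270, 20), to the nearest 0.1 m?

∂h/∂x = (119.96 − 120.22) / (-180 − 0) = +0.001444
∂h/∂y = (120.29 − 120.22) / (-280 − 0) = -0.0002500
h(270, 20) = 120.22 + (+0.001444)·(270) + (-0.0002500)·(20) = 120.22 +0.390 -0.005 = 120.605 m.

120.6 m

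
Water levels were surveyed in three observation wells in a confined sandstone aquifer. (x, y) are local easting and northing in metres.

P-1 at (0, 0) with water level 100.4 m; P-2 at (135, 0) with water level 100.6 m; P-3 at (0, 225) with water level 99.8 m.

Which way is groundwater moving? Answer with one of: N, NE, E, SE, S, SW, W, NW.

∂h/∂x = (100.6 − 100.4) / (135 − 0) = +0.001481
∂h/∂y = (99.8 − 100.4) / (225 − 0) = -0.002667
Flow = −∇h = (-0.001481 east, +0.002667 north), which points northwest.

NW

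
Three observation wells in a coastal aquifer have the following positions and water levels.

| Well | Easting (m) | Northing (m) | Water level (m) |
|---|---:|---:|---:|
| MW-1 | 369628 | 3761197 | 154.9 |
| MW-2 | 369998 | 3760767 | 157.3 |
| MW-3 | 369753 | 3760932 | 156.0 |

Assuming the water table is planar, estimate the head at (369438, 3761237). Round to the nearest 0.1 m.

With h = a·x + b·y + c and MW-1 as origin, the differences give:
  370·a + (-430)·b = +2.4
  125·a + (-265)·b = +1.1
Eliminate b (×(-265) and ×(-430), subtract): -44300·a = -163.00 → a = ∂h/∂x = +0.003679
Back-substitute: b = ∂h/∂y = -0.002415.
h(369438, 3761237) = 154.9 + (+0.003679)·(-190) + (-0.002415)·(40) = 154.9 -0.699 -0.097 = 154.104 m.

154.1 m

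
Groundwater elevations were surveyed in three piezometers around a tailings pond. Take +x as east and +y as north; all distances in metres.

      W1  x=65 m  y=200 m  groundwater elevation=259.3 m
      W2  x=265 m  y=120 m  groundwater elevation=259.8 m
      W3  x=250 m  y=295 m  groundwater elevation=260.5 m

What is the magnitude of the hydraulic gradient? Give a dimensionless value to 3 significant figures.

Differences from W1: to W2 (Δx, Δy, Δh) = (200, -80, +0.5); to W3 = (185, 95, +1.2).
Determinant of the coordinate differences = 200·95 − 185·(-80) = 33800.
∂h/∂x = [(+0.5)·95 − (+1.2)·(-80)] / 33800 = +0.004246
∂h/∂y = [200·(+1.2) − 185·(+0.5)] / 33800 = +0.004364
|∇h| = √(0.004246² + 0.004364²) = 0.006089

0.00609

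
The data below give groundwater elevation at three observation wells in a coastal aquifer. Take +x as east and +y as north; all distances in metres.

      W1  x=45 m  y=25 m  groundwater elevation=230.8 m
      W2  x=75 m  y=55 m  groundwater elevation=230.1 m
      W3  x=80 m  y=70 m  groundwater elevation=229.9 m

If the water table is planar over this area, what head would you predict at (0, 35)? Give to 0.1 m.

With h = a·x + b·y + c and W1 as origin, the differences give:
  30·a + 30·b = -0.7
  35·a + 45·b = -0.9
Eliminate b (×45 and ×30, subtract): 300·a = -4.50 → a = ∂h/∂x = -0.01500
Back-substitute: b = ∂h/∂y = -0.008333.
h(0, 35) = 230.8 + (-0.01500)·(-45) + (-0.008333)·(10) = 230.8 +0.675 -0.083 = 231.392 m.

231.4 m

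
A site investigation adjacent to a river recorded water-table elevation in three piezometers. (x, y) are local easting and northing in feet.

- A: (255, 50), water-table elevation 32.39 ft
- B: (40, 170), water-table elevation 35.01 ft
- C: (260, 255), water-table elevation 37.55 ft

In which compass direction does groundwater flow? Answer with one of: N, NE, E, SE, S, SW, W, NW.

With h = a·x + b·y + c and A as origin, the differences give:
  (-215)·a + 120·b = +2.62
  5·a + 205·b = +5.16
Eliminate b (×205 and ×120, subtract): -44675·a = -82.100 → a = ∂h/∂x = +0.001838
Back-substitute: b = ∂h/∂y = +0.02513.
Flow = −∇h = (-0.001838 east, -0.02513 north), which points south.

S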